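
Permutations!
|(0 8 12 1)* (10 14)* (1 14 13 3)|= |(0 8 12 14 10 13 3 1)|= 8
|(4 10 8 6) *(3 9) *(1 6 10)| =6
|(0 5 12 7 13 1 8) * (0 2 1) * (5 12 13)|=|(0 12 7 5 13)(1 8 2)|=15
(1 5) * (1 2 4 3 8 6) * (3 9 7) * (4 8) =(1 5 2 8 6)(3 4 9 7) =[0, 5, 8, 4, 9, 2, 1, 3, 6, 7]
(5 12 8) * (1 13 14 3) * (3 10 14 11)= (1 13 11 3)(5 12 8)(10 14)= [0, 13, 2, 1, 4, 12, 6, 7, 5, 9, 14, 3, 8, 11, 10]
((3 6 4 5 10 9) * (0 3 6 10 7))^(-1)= ((0 3 10 9 6 4 5 7))^(-1)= (0 7 5 4 6 9 10 3)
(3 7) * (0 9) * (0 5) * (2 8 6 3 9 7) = (0 7 9 5)(2 8 6 3) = [7, 1, 8, 2, 4, 0, 3, 9, 6, 5]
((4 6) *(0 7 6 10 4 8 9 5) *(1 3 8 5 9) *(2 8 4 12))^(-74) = (0 6)(1 10 8 4 2 3 12)(5 7)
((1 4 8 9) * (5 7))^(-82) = (1 8)(4 9)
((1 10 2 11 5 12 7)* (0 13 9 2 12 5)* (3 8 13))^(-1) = (0 11 2 9 13 8 3)(1 7 12 10)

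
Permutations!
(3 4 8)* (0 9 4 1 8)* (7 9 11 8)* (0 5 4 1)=(0 11 8 3)(1 7 9)(4 5)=[11, 7, 2, 0, 5, 4, 6, 9, 3, 1, 10, 8]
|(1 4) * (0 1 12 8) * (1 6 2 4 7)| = |(0 6 2 4 12 8)(1 7)| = 6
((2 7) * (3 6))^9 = ((2 7)(3 6))^9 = (2 7)(3 6)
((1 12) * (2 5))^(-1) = ((1 12)(2 5))^(-1) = (1 12)(2 5)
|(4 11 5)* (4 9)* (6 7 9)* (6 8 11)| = 12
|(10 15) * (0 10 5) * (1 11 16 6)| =4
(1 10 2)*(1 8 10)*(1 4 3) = [0, 4, 8, 1, 3, 5, 6, 7, 10, 9, 2] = (1 4 3)(2 8 10)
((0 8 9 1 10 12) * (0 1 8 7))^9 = ((0 7)(1 10 12)(8 9))^9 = (12)(0 7)(8 9)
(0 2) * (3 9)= (0 2)(3 9)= [2, 1, 0, 9, 4, 5, 6, 7, 8, 3]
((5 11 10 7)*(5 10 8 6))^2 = (5 8)(6 11)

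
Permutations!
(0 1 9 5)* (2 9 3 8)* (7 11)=[1, 3, 9, 8, 4, 0, 6, 11, 2, 5, 10, 7]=(0 1 3 8 2 9 5)(7 11)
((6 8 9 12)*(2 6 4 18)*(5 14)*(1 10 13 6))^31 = ((1 10 13 6 8 9 12 4 18 2)(5 14))^31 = (1 10 13 6 8 9 12 4 18 2)(5 14)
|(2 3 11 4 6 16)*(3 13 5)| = |(2 13 5 3 11 4 6 16)| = 8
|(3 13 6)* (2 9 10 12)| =12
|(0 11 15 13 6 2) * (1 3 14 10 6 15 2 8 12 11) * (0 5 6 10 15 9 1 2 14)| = |(0 2 5 6 8 12 11 14 15 13 9 1 3)| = 13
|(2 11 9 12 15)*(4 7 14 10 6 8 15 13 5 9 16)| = |(2 11 16 4 7 14 10 6 8 15)(5 9 12 13)| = 20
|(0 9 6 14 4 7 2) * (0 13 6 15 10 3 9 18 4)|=|(0 18 4 7 2 13 6 14)(3 9 15 10)|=8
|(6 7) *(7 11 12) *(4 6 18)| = |(4 6 11 12 7 18)| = 6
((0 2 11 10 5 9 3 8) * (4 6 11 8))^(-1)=(0 8 2)(3 9 5 10 11 6 4)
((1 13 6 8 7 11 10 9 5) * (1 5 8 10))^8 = (13)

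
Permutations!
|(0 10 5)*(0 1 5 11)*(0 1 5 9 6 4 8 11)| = 6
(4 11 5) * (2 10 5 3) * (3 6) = (2 10 5 4 11 6 3) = [0, 1, 10, 2, 11, 4, 3, 7, 8, 9, 5, 6]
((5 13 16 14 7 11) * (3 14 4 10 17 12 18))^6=((3 14 7 11 5 13 16 4 10 17 12 18))^6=(3 16)(4 14)(5 12)(7 10)(11 17)(13 18)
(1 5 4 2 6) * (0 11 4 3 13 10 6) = [11, 5, 0, 13, 2, 3, 1, 7, 8, 9, 6, 4, 12, 10] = (0 11 4 2)(1 5 3 13 10 6)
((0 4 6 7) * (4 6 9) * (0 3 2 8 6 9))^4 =((0 9 4)(2 8 6 7 3))^4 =(0 9 4)(2 3 7 6 8)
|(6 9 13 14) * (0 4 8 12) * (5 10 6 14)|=|(14)(0 4 8 12)(5 10 6 9 13)|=20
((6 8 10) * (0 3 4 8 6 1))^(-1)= ((0 3 4 8 10 1))^(-1)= (0 1 10 8 4 3)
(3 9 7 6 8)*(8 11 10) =(3 9 7 6 11 10 8) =[0, 1, 2, 9, 4, 5, 11, 6, 3, 7, 8, 10]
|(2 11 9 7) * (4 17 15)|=12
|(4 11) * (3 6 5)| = 6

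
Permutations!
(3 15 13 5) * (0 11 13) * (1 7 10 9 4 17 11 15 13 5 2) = (0 15)(1 7 10 9 4 17 11 5 3 13 2) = [15, 7, 1, 13, 17, 3, 6, 10, 8, 4, 9, 5, 12, 2, 14, 0, 16, 11]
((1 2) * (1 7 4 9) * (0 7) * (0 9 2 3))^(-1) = (0 3 1 9 2 4 7)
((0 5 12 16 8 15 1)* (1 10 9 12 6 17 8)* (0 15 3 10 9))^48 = ((0 5 6 17 8 3 10)(1 15 9 12 16))^48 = (0 10 3 8 17 6 5)(1 12 15 16 9)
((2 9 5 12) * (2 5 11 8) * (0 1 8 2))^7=(0 1 8)(2 9 11)(5 12)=((0 1 8)(2 9 11)(5 12))^7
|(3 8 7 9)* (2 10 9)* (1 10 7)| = |(1 10 9 3 8)(2 7)| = 10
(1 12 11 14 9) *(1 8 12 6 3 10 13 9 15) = (1 6 3 10 13 9 8 12 11 14 15) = [0, 6, 2, 10, 4, 5, 3, 7, 12, 8, 13, 14, 11, 9, 15, 1]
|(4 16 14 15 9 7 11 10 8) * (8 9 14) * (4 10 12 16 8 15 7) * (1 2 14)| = |(1 2 14 7 11 12 16 15)(4 8 10 9)| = 8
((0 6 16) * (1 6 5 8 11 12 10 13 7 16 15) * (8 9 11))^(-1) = (0 16 7 13 10 12 11 9 5)(1 15 6)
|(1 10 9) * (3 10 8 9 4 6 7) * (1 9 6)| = |(1 8 6 7 3 10 4)| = 7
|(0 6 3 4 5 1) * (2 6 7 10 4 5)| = 9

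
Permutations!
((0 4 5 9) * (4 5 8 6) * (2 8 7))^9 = (9)(2 7 4 6 8)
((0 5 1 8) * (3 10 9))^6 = (10)(0 1)(5 8)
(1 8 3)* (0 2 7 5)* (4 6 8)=(0 2 7 5)(1 4 6 8 3)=[2, 4, 7, 1, 6, 0, 8, 5, 3]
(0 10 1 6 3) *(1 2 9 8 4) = (0 10 2 9 8 4 1 6 3) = [10, 6, 9, 0, 1, 5, 3, 7, 4, 8, 2]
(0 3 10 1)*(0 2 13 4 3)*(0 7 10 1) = (0 7 10)(1 2 13 4 3) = [7, 2, 13, 1, 3, 5, 6, 10, 8, 9, 0, 11, 12, 4]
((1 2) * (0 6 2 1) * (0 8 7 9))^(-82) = ((0 6 2 8 7 9))^(-82) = (0 2 7)(6 8 9)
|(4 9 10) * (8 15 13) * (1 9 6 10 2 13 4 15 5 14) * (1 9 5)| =|(1 5 14 9 2 13 8)(4 6 10 15)| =28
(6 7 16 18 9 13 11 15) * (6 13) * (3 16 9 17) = (3 16 18 17)(6 7 9)(11 15 13) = [0, 1, 2, 16, 4, 5, 7, 9, 8, 6, 10, 15, 12, 11, 14, 13, 18, 3, 17]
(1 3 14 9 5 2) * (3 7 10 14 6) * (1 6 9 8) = [0, 7, 6, 9, 4, 2, 3, 10, 1, 5, 14, 11, 12, 13, 8] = (1 7 10 14 8)(2 6 3 9 5)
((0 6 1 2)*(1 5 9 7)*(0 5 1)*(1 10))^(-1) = (0 7 9 5 2 1 10 6)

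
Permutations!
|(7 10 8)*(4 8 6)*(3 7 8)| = |(3 7 10 6 4)| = 5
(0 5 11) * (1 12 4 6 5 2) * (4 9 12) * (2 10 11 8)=(0 10 11)(1 4 6 5 8 2)(9 12)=[10, 4, 1, 3, 6, 8, 5, 7, 2, 12, 11, 0, 9]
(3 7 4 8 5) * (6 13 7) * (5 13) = (3 6 5)(4 8 13 7) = [0, 1, 2, 6, 8, 3, 5, 4, 13, 9, 10, 11, 12, 7]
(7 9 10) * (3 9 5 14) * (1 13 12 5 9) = (1 13 12 5 14 3)(7 9 10) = [0, 13, 2, 1, 4, 14, 6, 9, 8, 10, 7, 11, 5, 12, 3]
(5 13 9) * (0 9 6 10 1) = (0 9 5 13 6 10 1) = [9, 0, 2, 3, 4, 13, 10, 7, 8, 5, 1, 11, 12, 6]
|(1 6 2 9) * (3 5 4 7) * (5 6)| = |(1 5 4 7 3 6 2 9)| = 8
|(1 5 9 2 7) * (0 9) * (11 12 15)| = 6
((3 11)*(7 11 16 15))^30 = (16) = ((3 16 15 7 11))^30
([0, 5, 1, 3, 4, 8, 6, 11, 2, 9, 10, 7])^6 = (11)(1 8)(2 5)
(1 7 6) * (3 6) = (1 7 3 6) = [0, 7, 2, 6, 4, 5, 1, 3]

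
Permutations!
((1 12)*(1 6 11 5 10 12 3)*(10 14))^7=(1 3)(5 14 10 12 6 11)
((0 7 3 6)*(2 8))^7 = (0 6 3 7)(2 8)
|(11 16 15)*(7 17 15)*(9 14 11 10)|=8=|(7 17 15 10 9 14 11 16)|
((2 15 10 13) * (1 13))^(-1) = (1 10 15 2 13)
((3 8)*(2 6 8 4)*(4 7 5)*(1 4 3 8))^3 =((8)(1 4 2 6)(3 7 5))^3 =(8)(1 6 2 4)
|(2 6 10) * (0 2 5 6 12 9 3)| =15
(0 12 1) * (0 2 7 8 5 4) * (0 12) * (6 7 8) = [0, 2, 8, 3, 12, 4, 7, 6, 5, 9, 10, 11, 1] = (1 2 8 5 4 12)(6 7)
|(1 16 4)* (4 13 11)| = 5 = |(1 16 13 11 4)|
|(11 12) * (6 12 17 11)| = 2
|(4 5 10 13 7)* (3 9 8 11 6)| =5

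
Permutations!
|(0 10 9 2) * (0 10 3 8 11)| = 12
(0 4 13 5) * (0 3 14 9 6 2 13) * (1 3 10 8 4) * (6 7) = (0 1 3 14 9 7 6 2 13 5 10 8 4) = [1, 3, 13, 14, 0, 10, 2, 6, 4, 7, 8, 11, 12, 5, 9]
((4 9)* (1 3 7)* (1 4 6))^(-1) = (1 6 9 4 7 3)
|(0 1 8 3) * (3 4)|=|(0 1 8 4 3)|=5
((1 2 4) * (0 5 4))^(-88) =(0 4 2 5 1)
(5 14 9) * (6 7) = (5 14 9)(6 7) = [0, 1, 2, 3, 4, 14, 7, 6, 8, 5, 10, 11, 12, 13, 9]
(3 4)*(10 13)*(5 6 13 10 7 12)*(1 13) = (1 13 7 12 5 6)(3 4) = [0, 13, 2, 4, 3, 6, 1, 12, 8, 9, 10, 11, 5, 7]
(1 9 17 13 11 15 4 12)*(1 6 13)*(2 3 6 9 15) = (1 15 4 12 9 17)(2 3 6 13 11) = [0, 15, 3, 6, 12, 5, 13, 7, 8, 17, 10, 2, 9, 11, 14, 4, 16, 1]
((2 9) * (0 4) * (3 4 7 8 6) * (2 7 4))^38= ((0 4)(2 9 7 8 6 3))^38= (2 7 6)(3 9 8)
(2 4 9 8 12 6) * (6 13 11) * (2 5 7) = (2 4 9 8 12 13 11 6 5 7) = [0, 1, 4, 3, 9, 7, 5, 2, 12, 8, 10, 6, 13, 11]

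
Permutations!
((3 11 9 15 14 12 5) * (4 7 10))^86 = (3 9 14 5 11 15 12)(4 10 7)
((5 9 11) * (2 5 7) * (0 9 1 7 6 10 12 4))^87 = ((0 9 11 6 10 12 4)(1 7 2 5))^87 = (0 6 4 11 12 9 10)(1 5 2 7)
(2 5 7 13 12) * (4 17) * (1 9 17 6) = (1 9 17 4 6)(2 5 7 13 12) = [0, 9, 5, 3, 6, 7, 1, 13, 8, 17, 10, 11, 2, 12, 14, 15, 16, 4]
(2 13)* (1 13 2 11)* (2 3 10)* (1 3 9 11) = (1 13)(2 9 11 3 10) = [0, 13, 9, 10, 4, 5, 6, 7, 8, 11, 2, 3, 12, 1]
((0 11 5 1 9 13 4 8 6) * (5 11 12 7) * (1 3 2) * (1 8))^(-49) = (0 6 8 2 3 5 7 12)(1 4 13 9)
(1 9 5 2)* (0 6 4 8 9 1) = (0 6 4 8 9 5 2) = [6, 1, 0, 3, 8, 2, 4, 7, 9, 5]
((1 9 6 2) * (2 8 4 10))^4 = (1 4 9 10 6 2 8)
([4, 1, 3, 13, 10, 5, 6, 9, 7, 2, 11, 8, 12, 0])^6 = [9, 1, 11, 8, 2, 5, 6, 4, 0, 10, 3, 13, 12, 7]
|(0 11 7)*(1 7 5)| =|(0 11 5 1 7)| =5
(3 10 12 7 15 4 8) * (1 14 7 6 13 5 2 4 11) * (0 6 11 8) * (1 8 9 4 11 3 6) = (0 1 14 7 15 9 4)(2 11 8 6 13 5)(3 10 12) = [1, 14, 11, 10, 0, 2, 13, 15, 6, 4, 12, 8, 3, 5, 7, 9]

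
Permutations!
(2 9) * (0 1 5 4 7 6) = (0 1 5 4 7 6)(2 9) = [1, 5, 9, 3, 7, 4, 0, 6, 8, 2]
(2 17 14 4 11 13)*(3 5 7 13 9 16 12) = (2 17 14 4 11 9 16 12 3 5 7 13) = [0, 1, 17, 5, 11, 7, 6, 13, 8, 16, 10, 9, 3, 2, 4, 15, 12, 14]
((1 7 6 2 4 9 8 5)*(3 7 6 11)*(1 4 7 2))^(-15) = (1 6)(2 7 11 3)(4 9 8 5)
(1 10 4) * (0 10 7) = (0 10 4 1 7) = [10, 7, 2, 3, 1, 5, 6, 0, 8, 9, 4]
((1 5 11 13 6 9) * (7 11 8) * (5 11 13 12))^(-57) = (1 13 5)(6 8 11)(7 12 9)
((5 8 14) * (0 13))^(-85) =((0 13)(5 8 14))^(-85) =(0 13)(5 14 8)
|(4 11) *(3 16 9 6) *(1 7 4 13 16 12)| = |(1 7 4 11 13 16 9 6 3 12)| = 10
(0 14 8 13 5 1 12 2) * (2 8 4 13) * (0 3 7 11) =[14, 12, 3, 7, 13, 1, 6, 11, 2, 9, 10, 0, 8, 5, 4] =(0 14 4 13 5 1 12 8 2 3 7 11)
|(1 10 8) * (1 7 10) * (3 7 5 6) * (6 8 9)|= |(3 7 10 9 6)(5 8)|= 10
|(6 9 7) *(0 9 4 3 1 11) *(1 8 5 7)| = 12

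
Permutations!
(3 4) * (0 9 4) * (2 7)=(0 9 4 3)(2 7)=[9, 1, 7, 0, 3, 5, 6, 2, 8, 4]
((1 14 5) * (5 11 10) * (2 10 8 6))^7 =(1 5 10 2 6 8 11 14) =((1 14 11 8 6 2 10 5))^7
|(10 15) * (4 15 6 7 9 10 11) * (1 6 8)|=|(1 6 7 9 10 8)(4 15 11)|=6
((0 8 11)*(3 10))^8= (0 11 8)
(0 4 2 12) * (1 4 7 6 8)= (0 7 6 8 1 4 2 12)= [7, 4, 12, 3, 2, 5, 8, 6, 1, 9, 10, 11, 0]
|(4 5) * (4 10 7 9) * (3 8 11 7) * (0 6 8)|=|(0 6 8 11 7 9 4 5 10 3)|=10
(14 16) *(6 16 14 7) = (6 16 7) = [0, 1, 2, 3, 4, 5, 16, 6, 8, 9, 10, 11, 12, 13, 14, 15, 7]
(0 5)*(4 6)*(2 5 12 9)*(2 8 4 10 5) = [12, 1, 2, 3, 6, 0, 10, 7, 4, 8, 5, 11, 9] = (0 12 9 8 4 6 10 5)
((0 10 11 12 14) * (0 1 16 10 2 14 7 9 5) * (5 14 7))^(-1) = ((0 2 7 9 14 1 16 10 11 12 5))^(-1) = (0 5 12 11 10 16 1 14 9 7 2)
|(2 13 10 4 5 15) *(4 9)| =7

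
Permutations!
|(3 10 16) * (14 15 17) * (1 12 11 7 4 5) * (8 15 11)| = 30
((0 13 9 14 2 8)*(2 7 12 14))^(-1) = (0 8 2 9 13)(7 14 12)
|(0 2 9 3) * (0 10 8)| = 6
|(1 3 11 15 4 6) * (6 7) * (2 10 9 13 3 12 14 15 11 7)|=|(1 12 14 15 4 2 10 9 13 3 7 6)|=12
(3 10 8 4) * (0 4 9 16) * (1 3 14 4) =[1, 3, 2, 10, 14, 5, 6, 7, 9, 16, 8, 11, 12, 13, 4, 15, 0] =(0 1 3 10 8 9 16)(4 14)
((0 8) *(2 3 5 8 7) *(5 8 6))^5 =(8)(5 6)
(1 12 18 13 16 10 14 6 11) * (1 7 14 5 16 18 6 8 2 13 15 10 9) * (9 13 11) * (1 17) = (1 12 6 9 17)(2 11 7 14 8)(5 16 13 18 15 10) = [0, 12, 11, 3, 4, 16, 9, 14, 2, 17, 5, 7, 6, 18, 8, 10, 13, 1, 15]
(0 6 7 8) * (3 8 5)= (0 6 7 5 3 8)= [6, 1, 2, 8, 4, 3, 7, 5, 0]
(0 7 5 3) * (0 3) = (0 7 5) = [7, 1, 2, 3, 4, 0, 6, 5]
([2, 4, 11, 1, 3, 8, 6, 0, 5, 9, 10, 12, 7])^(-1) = (0 7 12 11 2)(1 3 4)(5 8)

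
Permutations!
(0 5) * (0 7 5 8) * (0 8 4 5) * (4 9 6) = (0 9 6 4 5 7) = [9, 1, 2, 3, 5, 7, 4, 0, 8, 6]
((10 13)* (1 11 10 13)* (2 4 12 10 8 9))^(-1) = ((13)(1 11 8 9 2 4 12 10))^(-1) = (13)(1 10 12 4 2 9 8 11)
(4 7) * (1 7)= (1 7 4)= [0, 7, 2, 3, 1, 5, 6, 4]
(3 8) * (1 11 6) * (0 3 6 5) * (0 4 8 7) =(0 3 7)(1 11 5 4 8 6) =[3, 11, 2, 7, 8, 4, 1, 0, 6, 9, 10, 5]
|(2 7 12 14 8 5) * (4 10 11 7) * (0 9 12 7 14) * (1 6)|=|(0 9 12)(1 6)(2 4 10 11 14 8 5)|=42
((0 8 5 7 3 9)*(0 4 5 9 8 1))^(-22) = (3 9 5)(4 7 8) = ((0 1)(3 8 9 4 5 7))^(-22)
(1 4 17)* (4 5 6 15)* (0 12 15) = (0 12 15 4 17 1 5 6) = [12, 5, 2, 3, 17, 6, 0, 7, 8, 9, 10, 11, 15, 13, 14, 4, 16, 1]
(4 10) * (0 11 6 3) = [11, 1, 2, 0, 10, 5, 3, 7, 8, 9, 4, 6] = (0 11 6 3)(4 10)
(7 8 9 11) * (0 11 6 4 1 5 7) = (0 11)(1 5 7 8 9 6 4) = [11, 5, 2, 3, 1, 7, 4, 8, 9, 6, 10, 0]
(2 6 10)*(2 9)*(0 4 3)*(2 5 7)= (0 4 3)(2 6 10 9 5 7)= [4, 1, 6, 0, 3, 7, 10, 2, 8, 5, 9]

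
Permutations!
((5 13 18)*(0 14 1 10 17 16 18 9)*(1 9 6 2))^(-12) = ((0 14 9)(1 10 17 16 18 5 13 6 2))^(-12) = (1 13 16)(2 5 17)(6 18 10)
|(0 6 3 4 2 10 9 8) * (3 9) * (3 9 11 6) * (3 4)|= |(0 4 2 10 9 8)(6 11)|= 6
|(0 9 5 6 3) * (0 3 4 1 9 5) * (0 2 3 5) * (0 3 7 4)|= 20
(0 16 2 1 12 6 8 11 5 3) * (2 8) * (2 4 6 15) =(0 16 8 11 5 3)(1 12 15 2)(4 6) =[16, 12, 1, 0, 6, 3, 4, 7, 11, 9, 10, 5, 15, 13, 14, 2, 8]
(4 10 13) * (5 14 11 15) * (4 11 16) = [0, 1, 2, 3, 10, 14, 6, 7, 8, 9, 13, 15, 12, 11, 16, 5, 4] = (4 10 13 11 15 5 14 16)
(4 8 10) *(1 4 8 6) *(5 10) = (1 4 6)(5 10 8) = [0, 4, 2, 3, 6, 10, 1, 7, 5, 9, 8]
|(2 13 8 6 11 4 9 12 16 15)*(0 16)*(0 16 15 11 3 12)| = 12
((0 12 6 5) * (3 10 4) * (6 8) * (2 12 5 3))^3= ((0 5)(2 12 8 6 3 10 4))^3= (0 5)(2 6 4 8 10 12 3)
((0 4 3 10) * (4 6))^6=(0 6 4 3 10)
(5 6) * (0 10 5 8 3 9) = (0 10 5 6 8 3 9) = [10, 1, 2, 9, 4, 6, 8, 7, 3, 0, 5]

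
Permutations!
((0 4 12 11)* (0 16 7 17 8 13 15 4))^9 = ((4 12 11 16 7 17 8 13 15))^9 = (17)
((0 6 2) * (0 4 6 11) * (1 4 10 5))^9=((0 11)(1 4 6 2 10 5))^9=(0 11)(1 2)(4 10)(5 6)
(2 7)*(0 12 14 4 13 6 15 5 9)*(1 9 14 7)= (0 12 7 2 1 9)(4 13 6 15 5 14)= [12, 9, 1, 3, 13, 14, 15, 2, 8, 0, 10, 11, 7, 6, 4, 5]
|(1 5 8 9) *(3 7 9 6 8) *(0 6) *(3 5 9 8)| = |(0 6 3 7 8)(1 9)| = 10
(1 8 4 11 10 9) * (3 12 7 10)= (1 8 4 11 3 12 7 10 9)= [0, 8, 2, 12, 11, 5, 6, 10, 4, 1, 9, 3, 7]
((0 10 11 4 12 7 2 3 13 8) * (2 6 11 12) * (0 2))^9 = (0 12 6 4 10 7 11)(2 3 13 8)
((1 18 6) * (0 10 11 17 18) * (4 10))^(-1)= (0 1 6 18 17 11 10 4)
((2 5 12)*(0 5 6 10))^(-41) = ((0 5 12 2 6 10))^(-41) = (0 5 12 2 6 10)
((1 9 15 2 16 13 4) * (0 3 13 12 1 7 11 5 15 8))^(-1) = ((0 3 13 4 7 11 5 15 2 16 12 1 9 8))^(-1) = (0 8 9 1 12 16 2 15 5 11 7 4 13 3)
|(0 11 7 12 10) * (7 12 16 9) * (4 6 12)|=6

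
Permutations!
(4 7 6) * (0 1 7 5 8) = (0 1 7 6 4 5 8) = [1, 7, 2, 3, 5, 8, 4, 6, 0]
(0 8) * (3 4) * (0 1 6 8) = [0, 6, 2, 4, 3, 5, 8, 7, 1] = (1 6 8)(3 4)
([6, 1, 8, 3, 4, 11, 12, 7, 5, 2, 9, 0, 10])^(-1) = [11, 1, 9, 3, 4, 8, 0, 7, 2, 10, 12, 5, 6]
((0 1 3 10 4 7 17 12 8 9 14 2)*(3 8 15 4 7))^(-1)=(0 2 14 9 8 1)(3 4 15 12 17 7 10)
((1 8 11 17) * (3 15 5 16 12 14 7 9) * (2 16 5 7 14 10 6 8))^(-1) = ((1 2 16 12 10 6 8 11 17)(3 15 7 9))^(-1) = (1 17 11 8 6 10 12 16 2)(3 9 7 15)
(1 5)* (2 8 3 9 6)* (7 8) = (1 5)(2 7 8 3 9 6) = [0, 5, 7, 9, 4, 1, 2, 8, 3, 6]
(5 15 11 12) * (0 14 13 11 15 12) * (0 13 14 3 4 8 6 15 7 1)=(0 3 4 8 6 15 7 1)(5 12)(11 13)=[3, 0, 2, 4, 8, 12, 15, 1, 6, 9, 10, 13, 5, 11, 14, 7]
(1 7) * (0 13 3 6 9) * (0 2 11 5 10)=(0 13 3 6 9 2 11 5 10)(1 7)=[13, 7, 11, 6, 4, 10, 9, 1, 8, 2, 0, 5, 12, 3]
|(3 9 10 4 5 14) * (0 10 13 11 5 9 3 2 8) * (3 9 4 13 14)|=10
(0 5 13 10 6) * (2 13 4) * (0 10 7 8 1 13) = (0 5 4 2)(1 13 7 8)(6 10) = [5, 13, 0, 3, 2, 4, 10, 8, 1, 9, 6, 11, 12, 7]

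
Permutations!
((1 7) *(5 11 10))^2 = ((1 7)(5 11 10))^2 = (5 10 11)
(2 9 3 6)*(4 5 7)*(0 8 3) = (0 8 3 6 2 9)(4 5 7) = [8, 1, 9, 6, 5, 7, 2, 4, 3, 0]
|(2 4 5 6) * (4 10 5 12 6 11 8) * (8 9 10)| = 20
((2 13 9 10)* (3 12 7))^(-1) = ((2 13 9 10)(3 12 7))^(-1) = (2 10 9 13)(3 7 12)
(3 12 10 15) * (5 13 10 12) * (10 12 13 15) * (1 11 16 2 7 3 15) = (1 11 16 2 7 3 5)(12 13) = [0, 11, 7, 5, 4, 1, 6, 3, 8, 9, 10, 16, 13, 12, 14, 15, 2]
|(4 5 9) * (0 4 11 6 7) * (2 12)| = 14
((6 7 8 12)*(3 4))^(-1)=((3 4)(6 7 8 12))^(-1)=(3 4)(6 12 8 7)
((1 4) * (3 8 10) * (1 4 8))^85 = (1 8 10 3)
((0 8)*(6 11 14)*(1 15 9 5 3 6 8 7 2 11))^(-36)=((0 7 2 11 14 8)(1 15 9 5 3 6))^(-36)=(15)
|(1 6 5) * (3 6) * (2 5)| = 5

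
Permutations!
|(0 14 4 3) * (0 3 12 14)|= 3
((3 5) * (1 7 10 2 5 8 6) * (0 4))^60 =((0 4)(1 7 10 2 5 3 8 6))^60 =(1 5)(2 6)(3 7)(8 10)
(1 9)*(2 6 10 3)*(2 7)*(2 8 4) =(1 9)(2 6 10 3 7 8 4) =[0, 9, 6, 7, 2, 5, 10, 8, 4, 1, 3]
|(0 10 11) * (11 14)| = 4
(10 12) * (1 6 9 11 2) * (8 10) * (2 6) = [0, 2, 1, 3, 4, 5, 9, 7, 10, 11, 12, 6, 8] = (1 2)(6 9 11)(8 10 12)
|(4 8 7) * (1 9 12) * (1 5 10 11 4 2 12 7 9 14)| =|(1 14)(2 12 5 10 11 4 8 9 7)| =18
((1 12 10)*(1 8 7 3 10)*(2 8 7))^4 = (12)(3 10 7)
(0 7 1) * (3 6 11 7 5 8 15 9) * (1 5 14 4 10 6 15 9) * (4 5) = (0 14 5 8 9 3 15 1)(4 10 6 11 7) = [14, 0, 2, 15, 10, 8, 11, 4, 9, 3, 6, 7, 12, 13, 5, 1]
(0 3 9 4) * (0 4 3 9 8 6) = (0 9 3 8 6) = [9, 1, 2, 8, 4, 5, 0, 7, 6, 3]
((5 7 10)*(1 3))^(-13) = (1 3)(5 10 7)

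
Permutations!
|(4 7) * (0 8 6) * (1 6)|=|(0 8 1 6)(4 7)|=4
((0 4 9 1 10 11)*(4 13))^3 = (0 9 11 4 10 13 1)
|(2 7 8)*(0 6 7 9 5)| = 7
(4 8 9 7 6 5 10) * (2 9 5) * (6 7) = (2 9 6)(4 8 5 10) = [0, 1, 9, 3, 8, 10, 2, 7, 5, 6, 4]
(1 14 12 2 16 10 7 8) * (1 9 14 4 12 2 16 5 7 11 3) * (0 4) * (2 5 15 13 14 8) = (0 4 12 16 10 11 3 1)(2 15 13 14 5 7)(8 9) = [4, 0, 15, 1, 12, 7, 6, 2, 9, 8, 11, 3, 16, 14, 5, 13, 10]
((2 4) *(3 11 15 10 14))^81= ((2 4)(3 11 15 10 14))^81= (2 4)(3 11 15 10 14)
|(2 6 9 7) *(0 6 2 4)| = |(0 6 9 7 4)| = 5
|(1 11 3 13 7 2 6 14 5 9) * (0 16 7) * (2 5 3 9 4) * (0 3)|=|(0 16 7 5 4 2 6 14)(1 11 9)(3 13)|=24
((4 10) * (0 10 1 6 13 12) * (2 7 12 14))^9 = (0 12 7 2 14 13 6 1 4 10)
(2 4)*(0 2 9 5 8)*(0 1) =(0 2 4 9 5 8 1) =[2, 0, 4, 3, 9, 8, 6, 7, 1, 5]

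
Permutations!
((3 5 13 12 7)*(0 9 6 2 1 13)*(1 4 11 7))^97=((0 9 6 2 4 11 7 3 5)(1 13 12))^97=(0 3 11 2 9 5 7 4 6)(1 13 12)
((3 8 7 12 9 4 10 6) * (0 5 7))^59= (0 8 3 6 10 4 9 12 7 5)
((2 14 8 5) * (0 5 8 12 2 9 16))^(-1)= (0 16 9 5)(2 12 14)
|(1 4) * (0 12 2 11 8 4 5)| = 8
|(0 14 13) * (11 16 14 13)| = |(0 13)(11 16 14)| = 6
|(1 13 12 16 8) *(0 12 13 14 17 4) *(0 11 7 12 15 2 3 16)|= 13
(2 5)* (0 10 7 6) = (0 10 7 6)(2 5) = [10, 1, 5, 3, 4, 2, 0, 6, 8, 9, 7]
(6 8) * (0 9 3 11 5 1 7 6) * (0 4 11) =(0 9 3)(1 7 6 8 4 11 5) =[9, 7, 2, 0, 11, 1, 8, 6, 4, 3, 10, 5]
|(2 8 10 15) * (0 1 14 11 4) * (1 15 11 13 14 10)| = 8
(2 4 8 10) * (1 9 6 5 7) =(1 9 6 5 7)(2 4 8 10) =[0, 9, 4, 3, 8, 7, 5, 1, 10, 6, 2]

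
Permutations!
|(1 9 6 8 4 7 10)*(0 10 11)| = |(0 10 1 9 6 8 4 7 11)| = 9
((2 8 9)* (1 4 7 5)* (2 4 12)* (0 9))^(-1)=((0 9 4 7 5 1 12 2 8))^(-1)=(0 8 2 12 1 5 7 4 9)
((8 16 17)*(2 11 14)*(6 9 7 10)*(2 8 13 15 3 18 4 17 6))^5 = ((2 11 14 8 16 6 9 7 10)(3 18 4 17 13 15))^5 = (2 6 11 9 14 7 8 10 16)(3 15 13 17 4 18)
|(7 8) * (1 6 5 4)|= |(1 6 5 4)(7 8)|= 4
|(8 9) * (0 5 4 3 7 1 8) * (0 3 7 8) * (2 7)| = |(0 5 4 2 7 1)(3 8 9)| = 6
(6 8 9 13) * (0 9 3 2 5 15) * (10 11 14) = (0 9 13 6 8 3 2 5 15)(10 11 14) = [9, 1, 5, 2, 4, 15, 8, 7, 3, 13, 11, 14, 12, 6, 10, 0]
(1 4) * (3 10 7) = (1 4)(3 10 7) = [0, 4, 2, 10, 1, 5, 6, 3, 8, 9, 7]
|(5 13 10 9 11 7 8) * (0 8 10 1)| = |(0 8 5 13 1)(7 10 9 11)| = 20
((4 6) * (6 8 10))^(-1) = (4 6 10 8)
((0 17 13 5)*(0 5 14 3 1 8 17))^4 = (1 14 17)(3 13 8)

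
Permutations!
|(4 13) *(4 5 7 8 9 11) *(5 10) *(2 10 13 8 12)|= |(13)(2 10 5 7 12)(4 8 9 11)|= 20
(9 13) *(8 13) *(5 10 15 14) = (5 10 15 14)(8 13 9) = [0, 1, 2, 3, 4, 10, 6, 7, 13, 8, 15, 11, 12, 9, 5, 14]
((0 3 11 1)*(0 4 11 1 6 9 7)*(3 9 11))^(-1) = (0 7 9)(1 3 4)(6 11) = ((0 9 7)(1 4 3)(6 11))^(-1)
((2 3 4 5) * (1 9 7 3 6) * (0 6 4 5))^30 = (0 9 5)(1 3 4)(2 6 7)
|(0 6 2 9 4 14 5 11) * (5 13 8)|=10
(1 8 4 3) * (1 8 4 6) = (1 4 3 8 6) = [0, 4, 2, 8, 3, 5, 1, 7, 6]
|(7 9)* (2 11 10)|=6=|(2 11 10)(7 9)|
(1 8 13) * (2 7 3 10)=(1 8 13)(2 7 3 10)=[0, 8, 7, 10, 4, 5, 6, 3, 13, 9, 2, 11, 12, 1]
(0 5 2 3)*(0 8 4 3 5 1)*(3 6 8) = (0 1)(2 5)(4 6 8) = [1, 0, 5, 3, 6, 2, 8, 7, 4]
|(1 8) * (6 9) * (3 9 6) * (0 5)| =2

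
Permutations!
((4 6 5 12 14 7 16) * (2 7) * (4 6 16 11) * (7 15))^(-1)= (2 14 12 5 6 16 4 11 7 15)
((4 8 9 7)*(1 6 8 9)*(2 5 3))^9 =(9)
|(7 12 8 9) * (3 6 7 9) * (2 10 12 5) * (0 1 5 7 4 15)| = |(0 1 5 2 10 12 8 3 6 4 15)| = 11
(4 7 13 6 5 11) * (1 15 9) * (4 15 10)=[0, 10, 2, 3, 7, 11, 5, 13, 8, 1, 4, 15, 12, 6, 14, 9]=(1 10 4 7 13 6 5 11 15 9)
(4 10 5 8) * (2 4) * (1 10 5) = [0, 10, 4, 3, 5, 8, 6, 7, 2, 9, 1] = (1 10)(2 4 5 8)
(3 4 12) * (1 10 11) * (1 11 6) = (1 10 6)(3 4 12) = [0, 10, 2, 4, 12, 5, 1, 7, 8, 9, 6, 11, 3]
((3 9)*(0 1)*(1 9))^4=((0 9 3 1))^4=(9)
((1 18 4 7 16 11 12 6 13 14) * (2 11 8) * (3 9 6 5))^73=((1 18 4 7 16 8 2 11 12 5 3 9 6 13 14))^73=(1 13 9 5 11 8 7 18 14 6 3 12 2 16 4)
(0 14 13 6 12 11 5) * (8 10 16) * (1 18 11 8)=(0 14 13 6 12 8 10 16 1 18 11 5)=[14, 18, 2, 3, 4, 0, 12, 7, 10, 9, 16, 5, 8, 6, 13, 15, 1, 17, 11]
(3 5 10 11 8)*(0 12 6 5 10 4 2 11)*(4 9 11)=(0 12 6 5 9 11 8 3 10)(2 4)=[12, 1, 4, 10, 2, 9, 5, 7, 3, 11, 0, 8, 6]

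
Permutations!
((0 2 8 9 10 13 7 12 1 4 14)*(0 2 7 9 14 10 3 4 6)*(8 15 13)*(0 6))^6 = ((0 7 12 1)(2 15 13 9 3 4 10 8 14))^6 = (0 12)(1 7)(2 10 9)(3 15 8)(4 13 14)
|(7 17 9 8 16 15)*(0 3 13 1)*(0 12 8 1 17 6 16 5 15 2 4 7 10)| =55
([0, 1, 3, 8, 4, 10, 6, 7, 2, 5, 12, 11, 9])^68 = [0, 1, 8, 2, 4, 5, 6, 7, 3, 9, 10, 11, 12]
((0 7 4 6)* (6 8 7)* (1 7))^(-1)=(0 6)(1 8 4 7)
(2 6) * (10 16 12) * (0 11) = (0 11)(2 6)(10 16 12) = [11, 1, 6, 3, 4, 5, 2, 7, 8, 9, 16, 0, 10, 13, 14, 15, 12]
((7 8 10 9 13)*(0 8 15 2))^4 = ((0 8 10 9 13 7 15 2))^4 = (0 13)(2 9)(7 8)(10 15)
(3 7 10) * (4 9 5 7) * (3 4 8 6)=(3 8 6)(4 9 5 7 10)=[0, 1, 2, 8, 9, 7, 3, 10, 6, 5, 4]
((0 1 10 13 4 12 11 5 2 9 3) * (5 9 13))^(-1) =((0 1 10 5 2 13 4 12 11 9 3))^(-1) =(0 3 9 11 12 4 13 2 5 10 1)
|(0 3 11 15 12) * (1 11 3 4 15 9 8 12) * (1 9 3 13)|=12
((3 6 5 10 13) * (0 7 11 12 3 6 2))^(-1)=(0 2 3 12 11 7)(5 6 13 10)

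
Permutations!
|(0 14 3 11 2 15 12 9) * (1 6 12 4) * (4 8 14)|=|(0 4 1 6 12 9)(2 15 8 14 3 11)|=6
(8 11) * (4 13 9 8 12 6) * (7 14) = (4 13 9 8 11 12 6)(7 14) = [0, 1, 2, 3, 13, 5, 4, 14, 11, 8, 10, 12, 6, 9, 7]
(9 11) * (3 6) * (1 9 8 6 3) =(1 9 11 8 6) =[0, 9, 2, 3, 4, 5, 1, 7, 6, 11, 10, 8]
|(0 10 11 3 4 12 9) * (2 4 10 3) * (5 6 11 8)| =|(0 3 10 8 5 6 11 2 4 12 9)| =11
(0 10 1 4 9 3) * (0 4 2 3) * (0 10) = (1 2 3 4 9 10) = [0, 2, 3, 4, 9, 5, 6, 7, 8, 10, 1]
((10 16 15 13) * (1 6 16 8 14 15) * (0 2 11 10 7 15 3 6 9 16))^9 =((0 2 11 10 8 14 3 6)(1 9 16)(7 15 13))^9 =(16)(0 2 11 10 8 14 3 6)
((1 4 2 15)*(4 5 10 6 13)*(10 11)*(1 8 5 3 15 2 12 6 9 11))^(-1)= (1 5 8 15 3)(4 13 6 12)(9 10 11)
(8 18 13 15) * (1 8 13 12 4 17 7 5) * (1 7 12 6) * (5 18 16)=[0, 8, 2, 3, 17, 7, 1, 18, 16, 9, 10, 11, 4, 15, 14, 13, 5, 12, 6]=(1 8 16 5 7 18 6)(4 17 12)(13 15)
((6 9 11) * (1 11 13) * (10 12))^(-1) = ((1 11 6 9 13)(10 12))^(-1) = (1 13 9 6 11)(10 12)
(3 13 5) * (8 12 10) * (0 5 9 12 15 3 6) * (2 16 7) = (0 5 6)(2 16 7)(3 13 9 12 10 8 15) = [5, 1, 16, 13, 4, 6, 0, 2, 15, 12, 8, 11, 10, 9, 14, 3, 7]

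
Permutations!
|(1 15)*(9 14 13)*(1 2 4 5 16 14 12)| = |(1 15 2 4 5 16 14 13 9 12)| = 10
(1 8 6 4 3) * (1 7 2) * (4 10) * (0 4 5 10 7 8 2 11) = (0 4 3 8 6 7 11)(1 2)(5 10) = [4, 2, 1, 8, 3, 10, 7, 11, 6, 9, 5, 0]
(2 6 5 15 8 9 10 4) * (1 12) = (1 12)(2 6 5 15 8 9 10 4) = [0, 12, 6, 3, 2, 15, 5, 7, 9, 10, 4, 11, 1, 13, 14, 8]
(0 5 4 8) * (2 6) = (0 5 4 8)(2 6) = [5, 1, 6, 3, 8, 4, 2, 7, 0]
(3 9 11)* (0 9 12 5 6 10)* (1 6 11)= [9, 6, 2, 12, 4, 11, 10, 7, 8, 1, 0, 3, 5]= (0 9 1 6 10)(3 12 5 11)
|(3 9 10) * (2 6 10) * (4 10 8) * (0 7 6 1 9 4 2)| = 21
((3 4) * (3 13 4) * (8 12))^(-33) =(4 13)(8 12)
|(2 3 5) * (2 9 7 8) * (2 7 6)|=|(2 3 5 9 6)(7 8)|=10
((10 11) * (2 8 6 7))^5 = (2 8 6 7)(10 11)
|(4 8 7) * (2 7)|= 4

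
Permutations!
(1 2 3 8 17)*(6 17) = (1 2 3 8 6 17) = [0, 2, 3, 8, 4, 5, 17, 7, 6, 9, 10, 11, 12, 13, 14, 15, 16, 1]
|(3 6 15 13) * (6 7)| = |(3 7 6 15 13)| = 5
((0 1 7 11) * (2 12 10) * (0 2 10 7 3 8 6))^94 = ((0 1 3 8 6)(2 12 7 11))^94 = (0 6 8 3 1)(2 7)(11 12)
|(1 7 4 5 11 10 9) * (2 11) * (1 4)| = |(1 7)(2 11 10 9 4 5)| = 6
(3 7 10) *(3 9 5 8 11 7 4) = (3 4)(5 8 11 7 10 9) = [0, 1, 2, 4, 3, 8, 6, 10, 11, 5, 9, 7]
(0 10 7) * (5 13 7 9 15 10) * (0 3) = (0 5 13 7 3)(9 15 10) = [5, 1, 2, 0, 4, 13, 6, 3, 8, 15, 9, 11, 12, 7, 14, 10]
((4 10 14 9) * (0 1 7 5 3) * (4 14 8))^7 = ((0 1 7 5 3)(4 10 8)(9 14))^7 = (0 7 3 1 5)(4 10 8)(9 14)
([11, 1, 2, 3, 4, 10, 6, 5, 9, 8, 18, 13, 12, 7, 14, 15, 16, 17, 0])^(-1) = [18, 1, 2, 3, 4, 7, 6, 13, 9, 8, 5, 0, 12, 11, 14, 15, 16, 17, 10]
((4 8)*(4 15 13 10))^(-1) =(4 10 13 15 8)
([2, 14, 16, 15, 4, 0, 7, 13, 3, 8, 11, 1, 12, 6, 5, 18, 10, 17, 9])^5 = [1, 16, 14, 3, 4, 11, 13, 6, 8, 9, 0, 2, 12, 7, 10, 15, 5, 17, 18]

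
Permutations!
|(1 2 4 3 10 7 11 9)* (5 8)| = 8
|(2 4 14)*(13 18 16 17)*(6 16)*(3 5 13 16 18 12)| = |(2 4 14)(3 5 13 12)(6 18)(16 17)| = 12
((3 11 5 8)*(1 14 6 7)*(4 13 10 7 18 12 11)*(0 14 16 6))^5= (0 14)(1 11 13 6 8 7 12 4 16 5 10 18 3)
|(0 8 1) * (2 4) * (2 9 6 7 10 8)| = |(0 2 4 9 6 7 10 8 1)| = 9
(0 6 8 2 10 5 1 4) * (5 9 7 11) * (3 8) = (0 6 3 8 2 10 9 7 11 5 1 4) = [6, 4, 10, 8, 0, 1, 3, 11, 2, 7, 9, 5]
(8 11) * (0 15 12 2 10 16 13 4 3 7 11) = (0 15 12 2 10 16 13 4 3 7 11 8) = [15, 1, 10, 7, 3, 5, 6, 11, 0, 9, 16, 8, 2, 4, 14, 12, 13]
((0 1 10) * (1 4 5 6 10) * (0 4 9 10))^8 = ((0 9 10 4 5 6))^8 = (0 10 5)(4 6 9)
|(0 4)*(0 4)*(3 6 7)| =3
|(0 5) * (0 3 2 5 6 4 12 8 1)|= 6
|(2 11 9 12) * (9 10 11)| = 6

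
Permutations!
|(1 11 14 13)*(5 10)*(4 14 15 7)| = |(1 11 15 7 4 14 13)(5 10)| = 14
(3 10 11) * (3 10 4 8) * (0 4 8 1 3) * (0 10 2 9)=[4, 3, 9, 8, 1, 5, 6, 7, 10, 0, 11, 2]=(0 4 1 3 8 10 11 2 9)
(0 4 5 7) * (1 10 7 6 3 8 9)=(0 4 5 6 3 8 9 1 10 7)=[4, 10, 2, 8, 5, 6, 3, 0, 9, 1, 7]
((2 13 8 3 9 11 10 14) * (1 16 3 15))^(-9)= (1 3 11 14 13 15 16 9 10 2 8)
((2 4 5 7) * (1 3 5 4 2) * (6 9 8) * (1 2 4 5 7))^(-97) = (1 5 4 2 7 3)(6 8 9)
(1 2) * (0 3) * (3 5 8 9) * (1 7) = [5, 2, 7, 0, 4, 8, 6, 1, 9, 3] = (0 5 8 9 3)(1 2 7)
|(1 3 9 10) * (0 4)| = 4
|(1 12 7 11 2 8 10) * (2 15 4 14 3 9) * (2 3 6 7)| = |(1 12 2 8 10)(3 9)(4 14 6 7 11 15)| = 30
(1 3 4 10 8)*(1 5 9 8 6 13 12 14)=(1 3 4 10 6 13 12 14)(5 9 8)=[0, 3, 2, 4, 10, 9, 13, 7, 5, 8, 6, 11, 14, 12, 1]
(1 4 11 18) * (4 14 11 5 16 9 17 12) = (1 14 11 18)(4 5 16 9 17 12) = [0, 14, 2, 3, 5, 16, 6, 7, 8, 17, 10, 18, 4, 13, 11, 15, 9, 12, 1]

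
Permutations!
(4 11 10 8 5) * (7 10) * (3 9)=(3 9)(4 11 7 10 8 5)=[0, 1, 2, 9, 11, 4, 6, 10, 5, 3, 8, 7]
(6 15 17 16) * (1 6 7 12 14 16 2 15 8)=(1 6 8)(2 15 17)(7 12 14 16)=[0, 6, 15, 3, 4, 5, 8, 12, 1, 9, 10, 11, 14, 13, 16, 17, 7, 2]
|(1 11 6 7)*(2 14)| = |(1 11 6 7)(2 14)| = 4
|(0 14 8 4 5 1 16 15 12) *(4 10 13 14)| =|(0 4 5 1 16 15 12)(8 10 13 14)| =28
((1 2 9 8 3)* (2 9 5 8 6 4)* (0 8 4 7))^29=(0 8 3 1 9 6 7)(2 4 5)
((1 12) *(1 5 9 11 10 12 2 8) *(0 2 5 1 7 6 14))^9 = ((0 2 8 7 6 14)(1 5 9 11 10 12))^9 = (0 7)(1 11)(2 6)(5 10)(8 14)(9 12)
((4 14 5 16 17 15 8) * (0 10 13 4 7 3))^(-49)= ((0 10 13 4 14 5 16 17 15 8 7 3))^(-49)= (0 3 7 8 15 17 16 5 14 4 13 10)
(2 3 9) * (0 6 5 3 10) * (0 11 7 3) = [6, 1, 10, 9, 4, 0, 5, 3, 8, 2, 11, 7] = (0 6 5)(2 10 11 7 3 9)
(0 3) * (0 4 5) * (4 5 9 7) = (0 3 5)(4 9 7) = [3, 1, 2, 5, 9, 0, 6, 4, 8, 7]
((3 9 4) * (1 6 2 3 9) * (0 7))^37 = (0 7)(1 6 2 3)(4 9)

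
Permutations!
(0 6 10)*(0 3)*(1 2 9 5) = (0 6 10 3)(1 2 9 5) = [6, 2, 9, 0, 4, 1, 10, 7, 8, 5, 3]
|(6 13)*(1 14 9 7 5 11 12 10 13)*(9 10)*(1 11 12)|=|(1 14 10 13 6 11)(5 12 9 7)|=12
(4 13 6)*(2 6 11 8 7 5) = (2 6 4 13 11 8 7 5) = [0, 1, 6, 3, 13, 2, 4, 5, 7, 9, 10, 8, 12, 11]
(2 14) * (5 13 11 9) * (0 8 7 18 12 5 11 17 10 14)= (0 8 7 18 12 5 13 17 10 14 2)(9 11)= [8, 1, 0, 3, 4, 13, 6, 18, 7, 11, 14, 9, 5, 17, 2, 15, 16, 10, 12]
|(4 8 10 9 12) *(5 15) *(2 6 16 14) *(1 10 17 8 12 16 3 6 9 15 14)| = 8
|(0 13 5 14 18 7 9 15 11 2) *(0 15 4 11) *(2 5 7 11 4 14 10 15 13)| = |(0 2 13 7 9 14 18 11 5 10 15)| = 11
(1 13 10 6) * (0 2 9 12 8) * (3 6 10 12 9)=(0 2 3 6 1 13 12 8)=[2, 13, 3, 6, 4, 5, 1, 7, 0, 9, 10, 11, 8, 12]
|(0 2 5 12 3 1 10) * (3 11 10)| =|(0 2 5 12 11 10)(1 3)| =6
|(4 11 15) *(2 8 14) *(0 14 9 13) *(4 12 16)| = 30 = |(0 14 2 8 9 13)(4 11 15 12 16)|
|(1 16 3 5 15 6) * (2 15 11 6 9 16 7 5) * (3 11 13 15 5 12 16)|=6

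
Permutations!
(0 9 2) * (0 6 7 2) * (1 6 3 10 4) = (0 9)(1 6 7 2 3 10 4) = [9, 6, 3, 10, 1, 5, 7, 2, 8, 0, 4]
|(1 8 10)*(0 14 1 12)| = |(0 14 1 8 10 12)| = 6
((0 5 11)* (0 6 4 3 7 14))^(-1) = (0 14 7 3 4 6 11 5) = ((0 5 11 6 4 3 7 14))^(-1)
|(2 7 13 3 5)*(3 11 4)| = 7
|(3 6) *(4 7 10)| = |(3 6)(4 7 10)| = 6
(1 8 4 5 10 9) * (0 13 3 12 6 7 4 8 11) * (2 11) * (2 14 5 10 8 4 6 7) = [13, 14, 11, 12, 10, 8, 2, 6, 4, 1, 9, 0, 7, 3, 5] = (0 13 3 12 7 6 2 11)(1 14 5 8 4 10 9)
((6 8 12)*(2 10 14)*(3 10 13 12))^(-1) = ((2 13 12 6 8 3 10 14))^(-1) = (2 14 10 3 8 6 12 13)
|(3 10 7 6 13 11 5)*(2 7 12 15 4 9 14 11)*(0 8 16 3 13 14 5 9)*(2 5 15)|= 14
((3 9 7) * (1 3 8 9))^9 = (9)(1 3)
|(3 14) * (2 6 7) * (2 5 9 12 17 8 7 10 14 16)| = |(2 6 10 14 3 16)(5 9 12 17 8 7)| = 6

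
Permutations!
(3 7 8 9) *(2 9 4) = [0, 1, 9, 7, 2, 5, 6, 8, 4, 3] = (2 9 3 7 8 4)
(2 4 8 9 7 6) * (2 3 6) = (2 4 8 9 7)(3 6) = [0, 1, 4, 6, 8, 5, 3, 2, 9, 7]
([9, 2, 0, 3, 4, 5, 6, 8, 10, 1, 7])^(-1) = (0 2 1 9)(7 10 8)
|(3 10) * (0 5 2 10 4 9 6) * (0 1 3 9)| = |(0 5 2 10 9 6 1 3 4)| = 9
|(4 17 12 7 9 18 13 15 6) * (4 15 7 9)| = 14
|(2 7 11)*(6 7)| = 4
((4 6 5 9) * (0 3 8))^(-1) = ((0 3 8)(4 6 5 9))^(-1) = (0 8 3)(4 9 5 6)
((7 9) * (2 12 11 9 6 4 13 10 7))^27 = (2 9 11 12)(4 10 6 13 7)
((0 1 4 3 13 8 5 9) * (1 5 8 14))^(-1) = (0 9 5)(1 14 13 3 4)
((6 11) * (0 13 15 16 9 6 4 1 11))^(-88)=((0 13 15 16 9 6)(1 11 4))^(-88)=(0 15 9)(1 4 11)(6 13 16)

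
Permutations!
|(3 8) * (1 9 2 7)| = |(1 9 2 7)(3 8)| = 4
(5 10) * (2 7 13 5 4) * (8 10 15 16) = [0, 1, 7, 3, 2, 15, 6, 13, 10, 9, 4, 11, 12, 5, 14, 16, 8] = (2 7 13 5 15 16 8 10 4)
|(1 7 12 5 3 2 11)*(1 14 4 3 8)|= |(1 7 12 5 8)(2 11 14 4 3)|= 5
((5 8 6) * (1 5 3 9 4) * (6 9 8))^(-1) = ((1 5 6 3 8 9 4))^(-1) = (1 4 9 8 3 6 5)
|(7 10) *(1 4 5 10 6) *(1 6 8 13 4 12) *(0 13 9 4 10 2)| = 18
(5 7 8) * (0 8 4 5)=[8, 1, 2, 3, 5, 7, 6, 4, 0]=(0 8)(4 5 7)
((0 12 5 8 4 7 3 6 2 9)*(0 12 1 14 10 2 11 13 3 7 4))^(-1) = ((0 1 14 10 2 9 12 5 8)(3 6 11 13))^(-1) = (0 8 5 12 9 2 10 14 1)(3 13 11 6)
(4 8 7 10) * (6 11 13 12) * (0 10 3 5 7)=(0 10 4 8)(3 5 7)(6 11 13 12)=[10, 1, 2, 5, 8, 7, 11, 3, 0, 9, 4, 13, 6, 12]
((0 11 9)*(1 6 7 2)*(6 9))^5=((0 11 6 7 2 1 9))^5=(0 1 7 11 9 2 6)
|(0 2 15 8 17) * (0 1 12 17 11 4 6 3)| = |(0 2 15 8 11 4 6 3)(1 12 17)| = 24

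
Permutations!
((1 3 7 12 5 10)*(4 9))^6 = ((1 3 7 12 5 10)(4 9))^6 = (12)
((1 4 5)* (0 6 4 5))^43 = (0 6 4)(1 5)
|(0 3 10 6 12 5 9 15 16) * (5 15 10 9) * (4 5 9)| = 10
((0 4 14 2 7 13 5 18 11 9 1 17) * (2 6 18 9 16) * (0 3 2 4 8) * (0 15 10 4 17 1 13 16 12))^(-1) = (0 12 11 18 6 14 4 10 15 8)(2 3 17 16 7)(5 13 9) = ((0 8 15 10 4 14 6 18 11 12)(2 7 16 17 3)(5 9 13))^(-1)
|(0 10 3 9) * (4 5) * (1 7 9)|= 6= |(0 10 3 1 7 9)(4 5)|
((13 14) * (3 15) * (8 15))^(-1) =(3 15 8)(13 14)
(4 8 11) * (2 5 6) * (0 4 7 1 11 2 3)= (0 4 8 2 5 6 3)(1 11 7)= [4, 11, 5, 0, 8, 6, 3, 1, 2, 9, 10, 7]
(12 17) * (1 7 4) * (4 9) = (1 7 9 4)(12 17) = [0, 7, 2, 3, 1, 5, 6, 9, 8, 4, 10, 11, 17, 13, 14, 15, 16, 12]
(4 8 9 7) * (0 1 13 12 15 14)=(0 1 13 12 15 14)(4 8 9 7)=[1, 13, 2, 3, 8, 5, 6, 4, 9, 7, 10, 11, 15, 12, 0, 14]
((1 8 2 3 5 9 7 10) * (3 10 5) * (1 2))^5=(1 8)(2 10)(5 7 9)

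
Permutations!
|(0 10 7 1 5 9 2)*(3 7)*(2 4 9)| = 14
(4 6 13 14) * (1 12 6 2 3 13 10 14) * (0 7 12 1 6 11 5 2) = (0 7 12 11 5 2 3 13 6 10 14 4) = [7, 1, 3, 13, 0, 2, 10, 12, 8, 9, 14, 5, 11, 6, 4]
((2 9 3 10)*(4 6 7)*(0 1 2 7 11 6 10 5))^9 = (0 9)(1 3)(2 5)(6 11)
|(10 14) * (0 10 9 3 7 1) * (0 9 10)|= |(1 9 3 7)(10 14)|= 4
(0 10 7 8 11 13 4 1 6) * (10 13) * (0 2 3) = (0 13 4 1 6 2 3)(7 8 11 10) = [13, 6, 3, 0, 1, 5, 2, 8, 11, 9, 7, 10, 12, 4]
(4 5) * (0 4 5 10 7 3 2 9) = [4, 1, 9, 2, 10, 5, 6, 3, 8, 0, 7] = (0 4 10 7 3 2 9)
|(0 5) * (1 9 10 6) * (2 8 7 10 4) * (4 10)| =|(0 5)(1 9 10 6)(2 8 7 4)| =4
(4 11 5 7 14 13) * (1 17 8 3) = (1 17 8 3)(4 11 5 7 14 13) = [0, 17, 2, 1, 11, 7, 6, 14, 3, 9, 10, 5, 12, 4, 13, 15, 16, 8]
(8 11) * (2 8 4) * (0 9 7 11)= (0 9 7 11 4 2 8)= [9, 1, 8, 3, 2, 5, 6, 11, 0, 7, 10, 4]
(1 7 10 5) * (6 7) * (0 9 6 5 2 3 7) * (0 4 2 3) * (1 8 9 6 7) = (0 6 4 2)(1 5 8 9 7 10 3) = [6, 5, 0, 1, 2, 8, 4, 10, 9, 7, 3]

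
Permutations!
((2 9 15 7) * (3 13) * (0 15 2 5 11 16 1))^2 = (0 7 11 1 15 5 16)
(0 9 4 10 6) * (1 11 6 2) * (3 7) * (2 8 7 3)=[9, 11, 1, 3, 10, 5, 0, 2, 7, 4, 8, 6]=(0 9 4 10 8 7 2 1 11 6)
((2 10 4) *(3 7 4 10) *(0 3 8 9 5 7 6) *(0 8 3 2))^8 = ((10)(0 2 3 6 8 9 5 7 4))^8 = (10)(0 4 7 5 9 8 6 3 2)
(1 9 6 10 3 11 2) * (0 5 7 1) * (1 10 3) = (0 5 7 10 1 9 6 3 11 2) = [5, 9, 0, 11, 4, 7, 3, 10, 8, 6, 1, 2]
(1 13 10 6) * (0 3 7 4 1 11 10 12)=(0 3 7 4 1 13 12)(6 11 10)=[3, 13, 2, 7, 1, 5, 11, 4, 8, 9, 6, 10, 0, 12]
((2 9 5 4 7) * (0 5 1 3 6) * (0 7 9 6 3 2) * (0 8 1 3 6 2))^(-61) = ((0 5 4 9 3 6 7 8 1))^(-61) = (0 4 3 7 1 5 9 6 8)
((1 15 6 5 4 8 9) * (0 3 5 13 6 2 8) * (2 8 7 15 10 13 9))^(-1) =((0 3 5 4)(1 10 13 6 9)(2 7 15 8))^(-1) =(0 4 5 3)(1 9 6 13 10)(2 8 15 7)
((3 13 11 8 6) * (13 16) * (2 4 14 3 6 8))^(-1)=(2 11 13 16 3 14 4)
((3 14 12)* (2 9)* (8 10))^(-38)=((2 9)(3 14 12)(8 10))^(-38)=(3 14 12)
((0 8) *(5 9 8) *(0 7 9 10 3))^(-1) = ((0 5 10 3)(7 9 8))^(-1) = (0 3 10 5)(7 8 9)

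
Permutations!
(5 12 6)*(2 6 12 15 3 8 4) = (2 6 5 15 3 8 4) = [0, 1, 6, 8, 2, 15, 5, 7, 4, 9, 10, 11, 12, 13, 14, 3]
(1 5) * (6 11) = (1 5)(6 11) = [0, 5, 2, 3, 4, 1, 11, 7, 8, 9, 10, 6]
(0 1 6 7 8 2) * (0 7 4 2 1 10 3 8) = (0 10 3 8 1 6 4 2 7) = [10, 6, 7, 8, 2, 5, 4, 0, 1, 9, 3]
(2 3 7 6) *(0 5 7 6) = (0 5 7)(2 3 6) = [5, 1, 3, 6, 4, 7, 2, 0]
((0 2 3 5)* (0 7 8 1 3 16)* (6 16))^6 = (0 6)(1 3 5 7 8)(2 16)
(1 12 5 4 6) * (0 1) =(0 1 12 5 4 6) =[1, 12, 2, 3, 6, 4, 0, 7, 8, 9, 10, 11, 5]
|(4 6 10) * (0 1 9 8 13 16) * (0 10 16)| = 20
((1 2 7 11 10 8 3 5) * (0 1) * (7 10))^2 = ((0 1 2 10 8 3 5)(7 11))^2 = (11)(0 2 8 5 1 10 3)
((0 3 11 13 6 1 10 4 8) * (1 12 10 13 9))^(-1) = (0 8 4 10 12 6 13 1 9 11 3)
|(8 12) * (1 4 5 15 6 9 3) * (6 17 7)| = |(1 4 5 15 17 7 6 9 3)(8 12)| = 18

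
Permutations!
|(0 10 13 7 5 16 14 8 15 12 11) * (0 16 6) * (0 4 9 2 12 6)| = |(0 10 13 7 5)(2 12 11 16 14 8 15 6 4 9)| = 10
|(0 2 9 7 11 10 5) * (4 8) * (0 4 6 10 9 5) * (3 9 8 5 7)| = |(0 2 7 11 8 6 10)(3 9)(4 5)| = 14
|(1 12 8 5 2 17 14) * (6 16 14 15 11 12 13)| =|(1 13 6 16 14)(2 17 15 11 12 8 5)| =35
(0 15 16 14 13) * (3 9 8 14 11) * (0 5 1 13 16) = (0 15)(1 13 5)(3 9 8 14 16 11) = [15, 13, 2, 9, 4, 1, 6, 7, 14, 8, 10, 3, 12, 5, 16, 0, 11]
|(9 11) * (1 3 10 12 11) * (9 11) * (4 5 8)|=15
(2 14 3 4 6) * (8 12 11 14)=[0, 1, 8, 4, 6, 5, 2, 7, 12, 9, 10, 14, 11, 13, 3]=(2 8 12 11 14 3 4 6)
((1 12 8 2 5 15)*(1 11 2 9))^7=((1 12 8 9)(2 5 15 11))^7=(1 9 8 12)(2 11 15 5)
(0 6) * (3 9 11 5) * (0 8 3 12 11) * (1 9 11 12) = (12)(0 6 8 3 11 5 1 9) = [6, 9, 2, 11, 4, 1, 8, 7, 3, 0, 10, 5, 12]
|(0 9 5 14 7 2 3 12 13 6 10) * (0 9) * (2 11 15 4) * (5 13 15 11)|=60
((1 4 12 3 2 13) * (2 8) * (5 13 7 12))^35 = (1 13 5 4)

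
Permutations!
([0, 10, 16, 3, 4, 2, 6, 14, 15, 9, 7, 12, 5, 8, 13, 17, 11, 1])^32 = (17)(2 11 5 16 12)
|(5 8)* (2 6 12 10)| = 4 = |(2 6 12 10)(5 8)|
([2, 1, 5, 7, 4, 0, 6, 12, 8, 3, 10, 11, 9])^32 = (12)(0 5 2)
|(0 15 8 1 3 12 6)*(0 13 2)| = |(0 15 8 1 3 12 6 13 2)| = 9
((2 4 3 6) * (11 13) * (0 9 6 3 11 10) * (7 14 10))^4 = (0 4 14 6 13)(2 7 9 11 10)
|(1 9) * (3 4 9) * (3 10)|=5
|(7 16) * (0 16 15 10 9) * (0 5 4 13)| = |(0 16 7 15 10 9 5 4 13)| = 9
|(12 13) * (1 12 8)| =4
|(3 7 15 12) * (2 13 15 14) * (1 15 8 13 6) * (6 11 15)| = 14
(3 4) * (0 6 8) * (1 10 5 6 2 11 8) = (0 2 11 8)(1 10 5 6)(3 4) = [2, 10, 11, 4, 3, 6, 1, 7, 0, 9, 5, 8]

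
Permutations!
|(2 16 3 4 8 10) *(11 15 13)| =6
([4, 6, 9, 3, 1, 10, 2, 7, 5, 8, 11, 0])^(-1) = (0 11 10 5 8 9 2 6 1 4)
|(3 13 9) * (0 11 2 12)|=|(0 11 2 12)(3 13 9)|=12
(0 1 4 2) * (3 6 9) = (0 1 4 2)(3 6 9) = [1, 4, 0, 6, 2, 5, 9, 7, 8, 3]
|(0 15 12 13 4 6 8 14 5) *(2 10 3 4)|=12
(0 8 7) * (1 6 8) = (0 1 6 8 7) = [1, 6, 2, 3, 4, 5, 8, 0, 7]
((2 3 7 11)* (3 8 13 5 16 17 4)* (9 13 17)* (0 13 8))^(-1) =(0 2 11 7 3 4 17 8 9 16 5 13)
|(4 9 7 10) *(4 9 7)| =4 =|(4 7 10 9)|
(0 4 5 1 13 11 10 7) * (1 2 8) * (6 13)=(0 4 5 2 8 1 6 13 11 10 7)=[4, 6, 8, 3, 5, 2, 13, 0, 1, 9, 7, 10, 12, 11]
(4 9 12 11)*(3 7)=(3 7)(4 9 12 11)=[0, 1, 2, 7, 9, 5, 6, 3, 8, 12, 10, 4, 11]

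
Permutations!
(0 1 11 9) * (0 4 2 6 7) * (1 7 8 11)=[7, 1, 6, 3, 2, 5, 8, 0, 11, 4, 10, 9]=(0 7)(2 6 8 11 9 4)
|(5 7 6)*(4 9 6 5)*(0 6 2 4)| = |(0 6)(2 4 9)(5 7)| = 6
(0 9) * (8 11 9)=(0 8 11 9)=[8, 1, 2, 3, 4, 5, 6, 7, 11, 0, 10, 9]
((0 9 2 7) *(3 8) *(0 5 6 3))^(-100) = (0 5)(2 3)(6 9)(7 8)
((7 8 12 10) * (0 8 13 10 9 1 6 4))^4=(0 1 8 6 12 4 9)(7 13 10)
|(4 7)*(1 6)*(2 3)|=2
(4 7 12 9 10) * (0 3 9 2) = [3, 1, 0, 9, 7, 5, 6, 12, 8, 10, 4, 11, 2] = (0 3 9 10 4 7 12 2)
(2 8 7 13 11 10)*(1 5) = (1 5)(2 8 7 13 11 10) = [0, 5, 8, 3, 4, 1, 6, 13, 7, 9, 2, 10, 12, 11]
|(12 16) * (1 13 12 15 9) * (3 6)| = 6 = |(1 13 12 16 15 9)(3 6)|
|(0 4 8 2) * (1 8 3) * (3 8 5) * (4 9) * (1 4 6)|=|(0 9 6 1 5 3 4 8 2)|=9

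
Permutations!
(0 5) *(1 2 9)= (0 5)(1 2 9)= [5, 2, 9, 3, 4, 0, 6, 7, 8, 1]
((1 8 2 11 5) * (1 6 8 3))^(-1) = (1 3)(2 8 6 5 11) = ((1 3)(2 11 5 6 8))^(-1)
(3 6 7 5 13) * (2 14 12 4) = [0, 1, 14, 6, 2, 13, 7, 5, 8, 9, 10, 11, 4, 3, 12] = (2 14 12 4)(3 6 7 5 13)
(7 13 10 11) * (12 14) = (7 13 10 11)(12 14) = [0, 1, 2, 3, 4, 5, 6, 13, 8, 9, 11, 7, 14, 10, 12]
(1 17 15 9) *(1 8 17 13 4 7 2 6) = (1 13 4 7 2 6)(8 17 15 9) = [0, 13, 6, 3, 7, 5, 1, 2, 17, 8, 10, 11, 12, 4, 14, 9, 16, 15]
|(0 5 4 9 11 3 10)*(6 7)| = |(0 5 4 9 11 3 10)(6 7)| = 14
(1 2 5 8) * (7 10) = [0, 2, 5, 3, 4, 8, 6, 10, 1, 9, 7] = (1 2 5 8)(7 10)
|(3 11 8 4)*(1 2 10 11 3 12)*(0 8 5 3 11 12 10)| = 21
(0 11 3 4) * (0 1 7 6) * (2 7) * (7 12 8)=[11, 2, 12, 4, 1, 5, 0, 6, 7, 9, 10, 3, 8]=(0 11 3 4 1 2 12 8 7 6)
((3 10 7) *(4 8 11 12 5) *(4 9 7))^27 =(12)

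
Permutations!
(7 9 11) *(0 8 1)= [8, 0, 2, 3, 4, 5, 6, 9, 1, 11, 10, 7]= (0 8 1)(7 9 11)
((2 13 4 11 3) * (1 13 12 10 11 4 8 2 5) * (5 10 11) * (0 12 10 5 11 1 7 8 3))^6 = (0 7 12 8 1 2 13 10 3 11 5)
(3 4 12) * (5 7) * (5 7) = (3 4 12) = [0, 1, 2, 4, 12, 5, 6, 7, 8, 9, 10, 11, 3]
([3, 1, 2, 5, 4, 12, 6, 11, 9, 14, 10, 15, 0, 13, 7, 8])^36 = (15)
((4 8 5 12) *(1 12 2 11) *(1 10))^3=(1 8 11 12 5 10 4 2)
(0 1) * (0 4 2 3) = (0 1 4 2 3) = [1, 4, 3, 0, 2]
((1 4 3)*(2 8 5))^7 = (1 4 3)(2 8 5)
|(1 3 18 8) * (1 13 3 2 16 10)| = |(1 2 16 10)(3 18 8 13)| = 4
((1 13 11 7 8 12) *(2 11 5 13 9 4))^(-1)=((1 9 4 2 11 7 8 12)(5 13))^(-1)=(1 12 8 7 11 2 4 9)(5 13)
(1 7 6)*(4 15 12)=(1 7 6)(4 15 12)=[0, 7, 2, 3, 15, 5, 1, 6, 8, 9, 10, 11, 4, 13, 14, 12]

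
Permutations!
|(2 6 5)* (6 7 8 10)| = 6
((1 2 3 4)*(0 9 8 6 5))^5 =((0 9 8 6 5)(1 2 3 4))^5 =(9)(1 2 3 4)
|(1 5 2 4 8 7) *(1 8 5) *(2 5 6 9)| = 4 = |(2 4 6 9)(7 8)|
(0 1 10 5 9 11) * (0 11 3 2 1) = (11)(1 10 5 9 3 2) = [0, 10, 1, 2, 4, 9, 6, 7, 8, 3, 5, 11]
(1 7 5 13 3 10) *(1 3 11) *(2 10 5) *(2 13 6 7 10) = (1 10 3 5 6 7 13 11) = [0, 10, 2, 5, 4, 6, 7, 13, 8, 9, 3, 1, 12, 11]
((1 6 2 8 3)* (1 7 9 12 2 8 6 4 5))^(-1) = ((1 4 5)(2 6 8 3 7 9 12))^(-1) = (1 5 4)(2 12 9 7 3 8 6)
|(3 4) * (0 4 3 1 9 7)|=|(0 4 1 9 7)|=5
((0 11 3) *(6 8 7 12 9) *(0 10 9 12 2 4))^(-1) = ((12)(0 11 3 10 9 6 8 7 2 4))^(-1) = (12)(0 4 2 7 8 6 9 10 3 11)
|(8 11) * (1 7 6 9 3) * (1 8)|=|(1 7 6 9 3 8 11)|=7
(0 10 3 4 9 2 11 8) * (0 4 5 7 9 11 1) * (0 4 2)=(0 10 3 5 7 9)(1 4 11 8 2)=[10, 4, 1, 5, 11, 7, 6, 9, 2, 0, 3, 8]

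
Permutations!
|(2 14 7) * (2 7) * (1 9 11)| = |(1 9 11)(2 14)| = 6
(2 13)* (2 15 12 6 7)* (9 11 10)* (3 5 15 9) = (2 13 9 11 10 3 5 15 12 6 7) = [0, 1, 13, 5, 4, 15, 7, 2, 8, 11, 3, 10, 6, 9, 14, 12]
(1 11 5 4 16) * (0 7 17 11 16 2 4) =(0 7 17 11 5)(1 16)(2 4) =[7, 16, 4, 3, 2, 0, 6, 17, 8, 9, 10, 5, 12, 13, 14, 15, 1, 11]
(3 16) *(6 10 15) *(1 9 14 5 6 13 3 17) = (1 9 14 5 6 10 15 13 3 16 17) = [0, 9, 2, 16, 4, 6, 10, 7, 8, 14, 15, 11, 12, 3, 5, 13, 17, 1]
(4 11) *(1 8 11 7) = (1 8 11 4 7) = [0, 8, 2, 3, 7, 5, 6, 1, 11, 9, 10, 4]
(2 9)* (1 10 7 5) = (1 10 7 5)(2 9) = [0, 10, 9, 3, 4, 1, 6, 5, 8, 2, 7]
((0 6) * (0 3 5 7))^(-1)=(0 7 5 3 6)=((0 6 3 5 7))^(-1)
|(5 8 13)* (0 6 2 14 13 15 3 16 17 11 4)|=13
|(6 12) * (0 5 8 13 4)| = 10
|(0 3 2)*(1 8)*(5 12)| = 6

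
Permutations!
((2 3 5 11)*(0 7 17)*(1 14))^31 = (0 7 17)(1 14)(2 11 5 3)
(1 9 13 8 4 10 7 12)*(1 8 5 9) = (4 10 7 12 8)(5 9 13) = [0, 1, 2, 3, 10, 9, 6, 12, 4, 13, 7, 11, 8, 5]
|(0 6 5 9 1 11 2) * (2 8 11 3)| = 14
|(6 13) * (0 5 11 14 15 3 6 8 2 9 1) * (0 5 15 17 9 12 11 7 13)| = 44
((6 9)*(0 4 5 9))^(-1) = (0 6 9 5 4) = ((0 4 5 9 6))^(-1)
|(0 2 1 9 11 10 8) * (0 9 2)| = |(1 2)(8 9 11 10)| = 4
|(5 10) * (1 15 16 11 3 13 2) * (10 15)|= |(1 10 5 15 16 11 3 13 2)|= 9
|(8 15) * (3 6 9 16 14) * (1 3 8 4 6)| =14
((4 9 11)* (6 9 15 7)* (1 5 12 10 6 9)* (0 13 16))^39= ((0 13 16)(1 5 12 10 6)(4 15 7 9 11))^39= (16)(1 6 10 12 5)(4 11 9 7 15)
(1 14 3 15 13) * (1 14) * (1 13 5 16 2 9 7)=(1 13 14 3 15 5 16 2 9 7)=[0, 13, 9, 15, 4, 16, 6, 1, 8, 7, 10, 11, 12, 14, 3, 5, 2]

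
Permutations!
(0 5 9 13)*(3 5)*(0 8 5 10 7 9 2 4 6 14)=(0 3 10 7 9 13 8 5 2 4 6 14)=[3, 1, 4, 10, 6, 2, 14, 9, 5, 13, 7, 11, 12, 8, 0]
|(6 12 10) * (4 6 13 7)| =|(4 6 12 10 13 7)| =6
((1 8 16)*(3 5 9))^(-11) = ((1 8 16)(3 5 9))^(-11) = (1 8 16)(3 5 9)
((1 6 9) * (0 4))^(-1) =(0 4)(1 9 6) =((0 4)(1 6 9))^(-1)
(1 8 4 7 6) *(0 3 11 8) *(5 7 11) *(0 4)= (0 3 5 7 6 1 4 11 8)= [3, 4, 2, 5, 11, 7, 1, 6, 0, 9, 10, 8]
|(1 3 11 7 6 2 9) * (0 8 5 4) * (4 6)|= 11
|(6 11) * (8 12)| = 2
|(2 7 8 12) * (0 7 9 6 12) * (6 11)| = 15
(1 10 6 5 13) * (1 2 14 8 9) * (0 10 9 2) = (0 10 6 5 13)(1 9)(2 14 8) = [10, 9, 14, 3, 4, 13, 5, 7, 2, 1, 6, 11, 12, 0, 8]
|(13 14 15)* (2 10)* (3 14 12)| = 10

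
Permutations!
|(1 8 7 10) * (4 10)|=5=|(1 8 7 4 10)|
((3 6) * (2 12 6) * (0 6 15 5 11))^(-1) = ((0 6 3 2 12 15 5 11))^(-1) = (0 11 5 15 12 2 3 6)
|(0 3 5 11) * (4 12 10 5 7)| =8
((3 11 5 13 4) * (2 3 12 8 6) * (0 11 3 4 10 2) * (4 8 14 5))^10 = ((0 11 4 12 14 5 13 10 2 8 6))^10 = (0 6 8 2 10 13 5 14 12 4 11)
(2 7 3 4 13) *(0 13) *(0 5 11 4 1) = [13, 0, 7, 1, 5, 11, 6, 3, 8, 9, 10, 4, 12, 2] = (0 13 2 7 3 1)(4 5 11)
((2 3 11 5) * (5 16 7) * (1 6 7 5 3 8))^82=(1 6 7 3 11 16 5 2 8)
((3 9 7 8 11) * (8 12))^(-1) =(3 11 8 12 7 9)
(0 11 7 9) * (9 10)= (0 11 7 10 9)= [11, 1, 2, 3, 4, 5, 6, 10, 8, 0, 9, 7]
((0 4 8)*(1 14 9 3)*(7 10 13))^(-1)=(0 8 4)(1 3 9 14)(7 13 10)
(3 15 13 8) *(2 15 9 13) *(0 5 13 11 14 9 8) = (0 5 13)(2 15)(3 8)(9 11 14) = [5, 1, 15, 8, 4, 13, 6, 7, 3, 11, 10, 14, 12, 0, 9, 2]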